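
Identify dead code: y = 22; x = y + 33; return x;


y is read by x's definition; x is returned
No dead code


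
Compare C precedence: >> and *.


'*' is multiplicative (level 10); '>>' is shift (level 8)
Higher level binds tighter
'*' has higher precedence than '>>'


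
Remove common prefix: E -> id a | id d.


Common prefix: 'id'
Factored: E -> id E', E' -> a | d


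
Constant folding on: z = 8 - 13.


8 - 13 = -5 at compile time
Optimized: z = -5


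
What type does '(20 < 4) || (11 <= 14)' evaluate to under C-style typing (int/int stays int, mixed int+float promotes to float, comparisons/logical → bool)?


Operand types: bool || bool
Rule: logical operators take bool operands and yield bool
Result type: bool


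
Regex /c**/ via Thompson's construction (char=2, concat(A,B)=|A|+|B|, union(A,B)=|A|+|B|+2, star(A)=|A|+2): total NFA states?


Syntax tree has 1 char leaf(s), 0 union(s), 2 star(s)
chars contribute 1×2 = 2; each union adds +2; each star adds +2
Total: 2 + 0 + 4 = 6 states


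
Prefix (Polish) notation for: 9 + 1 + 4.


left-to-right (same/higher precedence on left): tree is (+ (+ 9 1) 4)
Prefix: + + 9 1 4


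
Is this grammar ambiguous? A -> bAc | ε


balanced b^n…c^n: each string has a unique parse
Unambiguous


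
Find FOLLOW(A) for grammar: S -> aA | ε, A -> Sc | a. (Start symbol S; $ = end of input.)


$ ∈ FOLLOW(S). For each A -> αBβ: add FIRST(β)\{ε} to FOLLOW(B); if β nullable, add FOLLOW(A).
FOLLOW(A) = {$, c}


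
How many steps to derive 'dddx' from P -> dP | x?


Derivation: P => dP => ddP => dddP => dddx
Steps: 4


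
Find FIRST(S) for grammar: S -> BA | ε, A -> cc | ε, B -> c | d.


Per alternative of S: FIRST(BA) = {c, d}; FIRST(ε) = {ε}
FIRST(S) = {c, d, ε}


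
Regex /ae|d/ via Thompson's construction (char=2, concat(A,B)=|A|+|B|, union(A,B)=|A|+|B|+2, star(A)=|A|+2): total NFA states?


Syntax tree has 3 char leaf(s), 1 union(s), 0 star(s)
chars contribute 3×2 = 6; each union adds +2; each star adds +2
Total: 6 + 2 + 0 = 8 states


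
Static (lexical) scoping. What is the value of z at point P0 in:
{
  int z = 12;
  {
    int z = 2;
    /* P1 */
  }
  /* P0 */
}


z declared in the same block as P0
z = 12


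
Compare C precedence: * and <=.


'*' is multiplicative (level 10); '<=' is relational (level 7)
Higher level binds tighter
'*' has higher precedence than '<='


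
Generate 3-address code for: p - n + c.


Break into single-operator statements:
t1 = p - n
t2 = t1 + c


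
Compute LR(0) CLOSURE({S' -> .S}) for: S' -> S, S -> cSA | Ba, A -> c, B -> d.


Start: S' -> .S
For each item with dot before a nonterminal B, add B -> .γ for every B-production
Closure: [S' -> .S, S -> .cSA, S -> .Ba, B -> .d]


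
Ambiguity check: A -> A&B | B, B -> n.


precedence layered via separate nonterminal B: deterministic
Unambiguous


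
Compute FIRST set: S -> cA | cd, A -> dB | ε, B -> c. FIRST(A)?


Per alternative of A: FIRST(dB) = {d}; FIRST(ε) = {ε}
FIRST(A) = {d, ε}


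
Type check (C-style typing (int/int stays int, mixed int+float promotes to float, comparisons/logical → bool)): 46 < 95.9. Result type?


Operand types: int < float
Rule: comparison yields bool
Result type: bool


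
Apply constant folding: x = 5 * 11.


5 * 11 = 55 at compile time
Optimized: x = 55


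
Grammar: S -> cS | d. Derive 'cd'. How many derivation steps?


Derivation: S => cS => cd
Steps: 2


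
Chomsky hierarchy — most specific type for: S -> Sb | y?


Left-linear: every RHS is a terminal or one nonterminal followed by a terminal
Classification: Type 3 (Regular)


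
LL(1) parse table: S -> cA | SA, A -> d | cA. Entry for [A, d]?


For [A, d]: 'd' ∈ FIRST(d)
Entry: A -> d


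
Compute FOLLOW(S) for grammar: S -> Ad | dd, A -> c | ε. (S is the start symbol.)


$ ∈ FOLLOW(S). For each A -> αBβ: add FIRST(β)\{ε} to FOLLOW(B); if β nullable, add FOLLOW(A).
FOLLOW(S) = {$}


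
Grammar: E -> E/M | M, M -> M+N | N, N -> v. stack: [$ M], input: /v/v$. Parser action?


lookahead ∉ {+} so M won't extend; reduce E -> M
Action: reduce (E -> M)


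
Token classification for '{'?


Pattern: delimiter/punctuation
Type: PUNCTUATION


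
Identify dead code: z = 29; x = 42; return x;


z is assigned but never read
Dead: 'z = 29'


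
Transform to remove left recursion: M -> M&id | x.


Left-recursive alternatives: M&id; non-recursive: x
Introduce M': M -> xM', M' -> &idM' | ε


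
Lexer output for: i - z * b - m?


Scan left to right, longest-match per lexeme
Tokens: ID(i), OP(-), ID(z), OP(*), ID(b), OP(-), ID(m)


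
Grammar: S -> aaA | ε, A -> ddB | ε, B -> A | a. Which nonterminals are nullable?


A nonterminal is nullable iff some alternative derives ε (directly, or every symbol in it is nullable)
Nullable: {A, B, S}


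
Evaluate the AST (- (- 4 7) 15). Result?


Evaluate inner: (- 4 7) = -3
Evaluate root: (- -3 15) = -18
Result: -18


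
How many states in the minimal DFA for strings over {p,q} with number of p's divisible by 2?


Track (count of p) mod 2: states 0..1, accept at 0
Minimal DFA: 2 states


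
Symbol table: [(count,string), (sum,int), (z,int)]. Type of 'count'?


Lookup 'count' → type string


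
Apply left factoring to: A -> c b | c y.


Common prefix: 'c'
Factored: A -> c A', A' -> b | y


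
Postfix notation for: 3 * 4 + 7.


Left to right (same or higher precedence on left)
Postfix: 3 4 * 7 +


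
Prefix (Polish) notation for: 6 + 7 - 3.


left-to-right (same/higher precedence on left): tree is (- (+ 6 7) 3)
Prefix: - + 6 7 3


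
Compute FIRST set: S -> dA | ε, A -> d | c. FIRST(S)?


Per alternative of S: FIRST(dA) = {d}; FIRST(ε) = {ε}
FIRST(S) = {d, ε}


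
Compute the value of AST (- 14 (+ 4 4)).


Evaluate inner: (+ 4 4) = 8
Evaluate root: (- 14 8) = 6
Result: 6


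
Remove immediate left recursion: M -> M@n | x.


Left-recursive alternatives: M@n; non-recursive: x
Introduce M': M -> xM', M' -> @nM' | ε


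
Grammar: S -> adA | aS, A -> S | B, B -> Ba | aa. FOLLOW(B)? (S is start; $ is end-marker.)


$ ∈ FOLLOW(S). For each A -> αBβ: add FIRST(β)\{ε} to FOLLOW(B); if β nullable, add FOLLOW(A).
FOLLOW(B) = {$, a}


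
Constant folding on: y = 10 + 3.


10 + 3 = 13 at compile time
Optimized: y = 13


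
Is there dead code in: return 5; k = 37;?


statement follows a return and is unreachable
Dead: 'k = 37'


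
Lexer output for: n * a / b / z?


Scan left to right, longest-match per lexeme
Tokens: ID(n), OP(*), ID(a), OP(/), ID(b), OP(/), ID(z)


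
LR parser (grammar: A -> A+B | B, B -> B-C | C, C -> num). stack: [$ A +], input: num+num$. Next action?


no handle ('A+' is not any RHS); shift 'num'
Action: shift


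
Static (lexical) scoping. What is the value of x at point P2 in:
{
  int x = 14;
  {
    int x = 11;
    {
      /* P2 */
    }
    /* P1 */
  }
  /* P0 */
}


P2's block does not declare x; resolves to the enclosing declaration at depth 1
x = 11


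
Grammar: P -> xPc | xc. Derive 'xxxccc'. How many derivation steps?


Derivation: P => xPc => xxPcc => xxxccc
Steps: 3


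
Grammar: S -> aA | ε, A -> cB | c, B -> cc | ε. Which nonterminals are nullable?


A nonterminal is nullable iff some alternative derives ε (directly, or every symbol in it is nullable)
Nullable: {B, S}


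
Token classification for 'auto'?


Pattern: reserved word
Type: KEYWORD


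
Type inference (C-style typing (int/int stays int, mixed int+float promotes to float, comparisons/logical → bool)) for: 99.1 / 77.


Operand types: float / int
Rule: mixed int/float promotes to float; int/int stays int
Result type: float


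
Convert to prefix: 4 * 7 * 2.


left-to-right (same/higher precedence on left): tree is (* (* 4 7) 2)
Prefix: * * 4 7 2


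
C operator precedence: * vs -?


'*' is multiplicative (level 10); '-' is additive (level 9)
Higher level binds tighter
'*' has higher precedence than '-'


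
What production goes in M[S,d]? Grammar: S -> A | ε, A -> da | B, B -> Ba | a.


For [S, d]: 'd' ∈ FIRST(A)
Entry: S -> A


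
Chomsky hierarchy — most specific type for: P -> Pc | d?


Left-linear: every RHS is a terminal or one nonterminal followed by a terminal
Classification: Type 3 (Regular)


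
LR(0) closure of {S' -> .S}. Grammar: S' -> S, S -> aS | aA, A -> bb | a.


Start: S' -> .S
For each item with dot before a nonterminal B, add B -> .γ for every B-production
Closure: [S' -> .S, S -> .aS, S -> .aA]


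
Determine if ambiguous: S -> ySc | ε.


balanced y^n…c^n: each string has a unique parse
Unambiguous


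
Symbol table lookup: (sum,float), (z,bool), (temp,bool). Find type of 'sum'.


Lookup 'sum' → type float


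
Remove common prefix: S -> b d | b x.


Common prefix: 'b'
Factored: S -> b S', S' -> d | x


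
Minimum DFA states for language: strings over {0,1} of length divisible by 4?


Track length mod 4: states 0..3, accept at 0
Minimal DFA: 4 states


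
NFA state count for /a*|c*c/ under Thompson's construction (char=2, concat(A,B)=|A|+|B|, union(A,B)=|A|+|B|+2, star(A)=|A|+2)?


Syntax tree has 3 char leaf(s), 1 union(s), 2 star(s)
chars contribute 3×2 = 6; each union adds +2; each star adds +2
Total: 6 + 2 + 4 = 12 states


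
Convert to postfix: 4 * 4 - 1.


Left to right (same or higher precedence on left)
Postfix: 4 4 * 1 -


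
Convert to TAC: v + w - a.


Break into single-operator statements:
t1 = v + w
t2 = t1 - a


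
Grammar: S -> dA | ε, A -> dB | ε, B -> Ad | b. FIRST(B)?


Per alternative of B: FIRST(Ad) = {d}; FIRST(b) = {b}
FIRST(B) = {b, d}


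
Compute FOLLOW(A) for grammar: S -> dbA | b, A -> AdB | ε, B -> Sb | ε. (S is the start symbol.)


$ ∈ FOLLOW(S). For each A -> αBβ: add FIRST(β)\{ε} to FOLLOW(B); if β nullable, add FOLLOW(A).
FOLLOW(A) = {$, b, d}


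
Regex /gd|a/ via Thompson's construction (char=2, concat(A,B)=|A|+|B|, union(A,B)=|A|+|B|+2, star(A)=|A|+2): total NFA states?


Syntax tree has 3 char leaf(s), 1 union(s), 0 star(s)
chars contribute 3×2 = 6; each union adds +2; each star adds +2
Total: 6 + 2 + 0 = 8 states


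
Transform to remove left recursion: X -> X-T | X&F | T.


Left-recursive alternatives: X-T, X&F; non-recursive: T
Introduce X': X -> TX', X' -> -TX' | &FX' | ε


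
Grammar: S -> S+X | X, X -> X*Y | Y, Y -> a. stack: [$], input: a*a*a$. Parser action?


no handle on stack; shift 'a'
Action: shift


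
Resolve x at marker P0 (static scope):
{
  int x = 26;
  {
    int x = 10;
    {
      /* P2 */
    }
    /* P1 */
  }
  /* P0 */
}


x declared in the same block as P0
x = 26


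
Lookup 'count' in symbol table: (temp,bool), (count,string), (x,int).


Lookup 'count' → type string


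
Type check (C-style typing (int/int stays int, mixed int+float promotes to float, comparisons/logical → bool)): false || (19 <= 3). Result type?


Operand types: bool || bool
Rule: logical operators take bool operands and yield bool
Result type: bool


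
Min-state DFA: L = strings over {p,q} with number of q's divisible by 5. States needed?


Track (count of q) mod 5: states 0..4, accept at 0
Minimal DFA: 5 states


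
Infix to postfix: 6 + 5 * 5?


* has higher precedence, evaluate 5*5 first
Postfix: 6 5 5 * +


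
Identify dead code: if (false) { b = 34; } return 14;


condition is constant false, so the whole block is unreachable
Dead: 'if (false) { b = 34; }'


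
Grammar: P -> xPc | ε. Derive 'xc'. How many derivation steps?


Derivation: P => xPc => xc
Steps: 2


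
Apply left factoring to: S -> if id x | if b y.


Common prefix: 'if'
Factored: S -> if S', S' -> id x | b y


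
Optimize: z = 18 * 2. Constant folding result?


18 * 2 = 36 at compile time
Optimized: z = 36


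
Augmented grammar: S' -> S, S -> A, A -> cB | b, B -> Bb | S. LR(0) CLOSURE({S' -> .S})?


Start: S' -> .S
For each item with dot before a nonterminal B, add B -> .γ for every B-production
Closure: [S' -> .S, S -> .A, A -> .cB, A -> .b]


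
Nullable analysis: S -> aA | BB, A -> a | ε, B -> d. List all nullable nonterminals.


A nonterminal is nullable iff some alternative derives ε (directly, or every symbol in it is nullable)
Nullable: {A}


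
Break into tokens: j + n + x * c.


Scan left to right, longest-match per lexeme
Tokens: ID(j), OP(+), ID(n), OP(+), ID(x), OP(*), ID(c)


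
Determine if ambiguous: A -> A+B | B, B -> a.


precedence layered via separate nonterminal B: deterministic
Unambiguous


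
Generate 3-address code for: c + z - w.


Break into single-operator statements:
t1 = c + z
t2 = t1 - w


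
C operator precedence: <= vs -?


'-' is additive (level 9); '<=' is relational (level 7)
Higher level binds tighter
'-' has higher precedence than '<='


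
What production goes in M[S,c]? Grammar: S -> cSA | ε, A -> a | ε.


For [S, c]: 'c' ∈ FIRST(cSA)
Entry: S -> cSA


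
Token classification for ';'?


Pattern: delimiter/punctuation
Type: PUNCTUATION


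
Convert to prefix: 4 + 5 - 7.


left-to-right (same/higher precedence on left): tree is (- (+ 4 5) 7)
Prefix: - + 4 5 7


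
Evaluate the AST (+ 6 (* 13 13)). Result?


Evaluate inner: (* 13 13) = 169
Evaluate root: (+ 6 169) = 175
Result: 175


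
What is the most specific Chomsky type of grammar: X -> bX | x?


Right-linear: every RHS is a terminal or a terminal followed by one nonterminal
Classification: Type 3 (Regular)


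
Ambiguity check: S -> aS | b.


right-linear, alternatives start with distinct terminals 'a' vs 'b': unique leftmost derivation
Unambiguous


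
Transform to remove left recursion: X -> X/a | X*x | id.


Left-recursive alternatives: X/a, X*x; non-recursive: id
Introduce X': X -> idX', X' -> /aX' | *xX' | ε


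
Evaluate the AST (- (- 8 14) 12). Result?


Evaluate inner: (- 8 14) = -6
Evaluate root: (- -6 12) = -18
Result: -18


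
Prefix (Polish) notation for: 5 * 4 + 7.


left-to-right (same/higher precedence on left): tree is (+ (* 5 4) 7)
Prefix: + * 5 4 7


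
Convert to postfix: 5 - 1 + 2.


Left to right (same or higher precedence on left)
Postfix: 5 1 - 2 +


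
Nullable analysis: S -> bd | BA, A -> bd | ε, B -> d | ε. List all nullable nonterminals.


A nonterminal is nullable iff some alternative derives ε (directly, or every symbol in it is nullable)
Nullable: {A, B, S}


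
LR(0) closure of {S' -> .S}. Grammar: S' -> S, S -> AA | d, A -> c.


Start: S' -> .S
For each item with dot before a nonterminal B, add B -> .γ for every B-production
Closure: [S' -> .S, S -> .AA, S -> .d, A -> .c]


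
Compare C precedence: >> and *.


'*' is multiplicative (level 10); '>>' is shift (level 8)
Higher level binds tighter
'*' has higher precedence than '>>'


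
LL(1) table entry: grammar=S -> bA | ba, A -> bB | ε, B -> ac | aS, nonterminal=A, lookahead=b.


For [A, b]: 'b' ∈ FIRST(bB)
Entry: A -> bB


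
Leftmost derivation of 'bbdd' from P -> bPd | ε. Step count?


Derivation: P => bPd => bbPdd => bbdd
Steps: 3


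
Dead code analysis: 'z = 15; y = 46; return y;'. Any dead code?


z is assigned but never read
Dead: 'z = 15'


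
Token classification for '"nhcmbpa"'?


Pattern: double-quoted sequence
Type: STRING_LITERAL


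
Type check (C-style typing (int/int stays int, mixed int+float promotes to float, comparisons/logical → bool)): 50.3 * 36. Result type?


Operand types: float * int
Rule: mixed int/float promotes to float; int/int stays int
Result type: float


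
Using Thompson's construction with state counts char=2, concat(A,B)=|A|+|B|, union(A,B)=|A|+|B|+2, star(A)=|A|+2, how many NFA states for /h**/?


Syntax tree has 1 char leaf(s), 0 union(s), 2 star(s)
chars contribute 1×2 = 2; each union adds +2; each star adds +2
Total: 2 + 0 + 4 = 6 states


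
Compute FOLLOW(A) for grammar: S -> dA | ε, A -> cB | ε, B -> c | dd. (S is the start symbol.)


$ ∈ FOLLOW(S). For each A -> αBβ: add FIRST(β)\{ε} to FOLLOW(B); if β nullable, add FOLLOW(A).
FOLLOW(A) = {$}


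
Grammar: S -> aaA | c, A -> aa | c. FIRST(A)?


Per alternative of A: FIRST(aa) = {a}; FIRST(c) = {c}
FIRST(A) = {a, c}


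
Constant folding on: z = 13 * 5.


13 * 5 = 65 at compile time
Optimized: z = 65


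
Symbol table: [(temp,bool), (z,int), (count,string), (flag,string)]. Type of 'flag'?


Lookup 'flag' → type string


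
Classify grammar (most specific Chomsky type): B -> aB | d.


Right-linear: every RHS is a terminal or a terminal followed by one nonterminal
Classification: Type 3 (Regular)


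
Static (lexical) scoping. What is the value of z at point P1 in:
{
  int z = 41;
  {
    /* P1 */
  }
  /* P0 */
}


P1's block does not declare z; resolves to the enclosing declaration at depth 0
z = 41


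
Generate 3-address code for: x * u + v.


Break into single-operator statements:
t1 = x * u
t2 = t1 + v


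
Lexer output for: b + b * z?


Scan left to right, longest-match per lexeme
Tokens: ID(b), OP(+), ID(b), OP(*), ID(z)


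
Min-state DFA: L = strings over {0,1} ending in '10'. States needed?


Track the longest suffix of input matching a prefix of '10': 3 classes (prefixes of length 0..2)
Minimal DFA: 3 states


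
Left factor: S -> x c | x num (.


Common prefix: 'x'
Factored: S -> x S', S' -> c | num (


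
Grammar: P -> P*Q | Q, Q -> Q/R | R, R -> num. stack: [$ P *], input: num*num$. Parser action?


no handle ('P*' is not any RHS); shift 'num'
Action: shift


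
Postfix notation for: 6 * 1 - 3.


Left to right (same or higher precedence on left)
Postfix: 6 1 * 3 -


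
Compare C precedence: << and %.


'%' is multiplicative (level 10); '<<' is shift (level 8)
Higher level binds tighter
'%' has higher precedence than '<<'


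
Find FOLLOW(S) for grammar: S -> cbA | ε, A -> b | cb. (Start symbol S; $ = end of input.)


$ ∈ FOLLOW(S). For each A -> αBβ: add FIRST(β)\{ε} to FOLLOW(B); if β nullable, add FOLLOW(A).
FOLLOW(S) = {$}


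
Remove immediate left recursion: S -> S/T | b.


Left-recursive alternatives: S/T; non-recursive: b
Introduce S': S -> bS', S' -> /TS' | ε


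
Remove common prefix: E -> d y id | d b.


Common prefix: 'd'
Factored: E -> d E', E' -> y id | b


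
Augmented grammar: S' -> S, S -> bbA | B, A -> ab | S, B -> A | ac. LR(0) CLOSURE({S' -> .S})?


Start: S' -> .S
For each item with dot before a nonterminal B, add B -> .γ for every B-production
Closure: [S' -> .S, S -> .bbA, S -> .B, B -> .A, B -> .ac, A -> .ab, A -> .S]


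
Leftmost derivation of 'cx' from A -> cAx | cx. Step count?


Derivation: A => cx
Steps: 1


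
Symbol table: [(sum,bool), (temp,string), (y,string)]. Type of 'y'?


Lookup 'y' → type string


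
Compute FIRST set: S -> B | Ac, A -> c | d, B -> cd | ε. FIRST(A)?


Per alternative of A: FIRST(c) = {c}; FIRST(d) = {d}
FIRST(A) = {c, d}


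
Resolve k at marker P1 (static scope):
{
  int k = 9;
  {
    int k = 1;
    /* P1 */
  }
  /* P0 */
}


k declared in the same block as P1
k = 1


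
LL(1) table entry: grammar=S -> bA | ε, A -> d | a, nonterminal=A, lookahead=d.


For [A, d]: 'd' ∈ FIRST(d)
Entry: A -> d


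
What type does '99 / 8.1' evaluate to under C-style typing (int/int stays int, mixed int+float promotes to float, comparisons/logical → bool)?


Operand types: int / float
Rule: mixed int/float promotes to float; int/int stays int
Result type: float


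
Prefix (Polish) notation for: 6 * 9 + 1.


left-to-right (same/higher precedence on left): tree is (+ (* 6 9) 1)
Prefix: + * 6 9 1


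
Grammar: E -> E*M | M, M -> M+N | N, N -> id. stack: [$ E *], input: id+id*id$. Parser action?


no handle ('E*' is not any RHS); shift 'id'
Action: shift


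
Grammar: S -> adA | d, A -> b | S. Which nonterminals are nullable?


A nonterminal is nullable iff some alternative derives ε (directly, or every symbol in it is nullable)
Nullable: {}


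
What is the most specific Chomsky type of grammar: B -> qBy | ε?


Single nonterminal LHS, but q^n y^n is not regular
Classification: Type 2 (Context-Free)


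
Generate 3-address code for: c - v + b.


Break into single-operator statements:
t1 = c - v
t2 = t1 + b


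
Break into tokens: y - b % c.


Scan left to right, longest-match per lexeme
Tokens: ID(y), OP(-), ID(b), OP(%), ID(c)


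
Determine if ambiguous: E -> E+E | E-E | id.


'id+id-id' has two parse trees (no precedence encoded between + and -)
Ambiguous


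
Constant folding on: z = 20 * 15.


20 * 15 = 300 at compile time
Optimized: z = 300


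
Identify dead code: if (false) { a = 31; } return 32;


condition is constant false, so the whole block is unreachable
Dead: 'if (false) { a = 31; }'


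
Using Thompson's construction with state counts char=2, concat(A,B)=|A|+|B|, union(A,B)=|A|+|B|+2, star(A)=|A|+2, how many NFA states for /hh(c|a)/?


Syntax tree has 4 char leaf(s), 1 union(s), 0 star(s)
chars contribute 4×2 = 8; each union adds +2; each star adds +2
Total: 8 + 2 + 0 = 10 states


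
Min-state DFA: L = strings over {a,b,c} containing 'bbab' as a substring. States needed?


KMP-style automaton: 4 progress states + 1 absorbing accept = 5
Minimal DFA: 5 states


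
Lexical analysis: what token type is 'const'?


Pattern: reserved word
Type: KEYWORD


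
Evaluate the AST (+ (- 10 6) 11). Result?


Evaluate inner: (- 10 6) = 4
Evaluate root: (+ 4 11) = 15
Result: 15


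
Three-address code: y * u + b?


Break into single-operator statements:
t1 = y * u
t2 = t1 + b


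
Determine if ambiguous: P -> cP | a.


right-linear, alternatives start with distinct terminals 'c' vs 'a': unique leftmost derivation
Unambiguous


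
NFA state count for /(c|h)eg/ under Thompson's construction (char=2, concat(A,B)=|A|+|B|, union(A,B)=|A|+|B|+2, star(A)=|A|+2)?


Syntax tree has 4 char leaf(s), 1 union(s), 0 star(s)
chars contribute 4×2 = 8; each union adds +2; each star adds +2
Total: 8 + 2 + 0 = 10 states


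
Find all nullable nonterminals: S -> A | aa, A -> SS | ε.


A nonterminal is nullable iff some alternative derives ε (directly, or every symbol in it is nullable)
Nullable: {A, S}


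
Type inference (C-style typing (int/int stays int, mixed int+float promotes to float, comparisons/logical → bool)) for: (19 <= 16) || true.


Operand types: bool || bool
Rule: logical operators take bool operands and yield bool
Result type: bool


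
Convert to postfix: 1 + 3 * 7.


* has higher precedence, evaluate 3*7 first
Postfix: 1 3 7 * +


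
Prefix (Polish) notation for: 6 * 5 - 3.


left-to-right (same/higher precedence on left): tree is (- (* 6 5) 3)
Prefix: - * 6 5 3


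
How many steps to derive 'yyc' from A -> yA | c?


Derivation: A => yA => yyA => yyc
Steps: 3


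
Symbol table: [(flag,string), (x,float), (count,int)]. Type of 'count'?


Lookup 'count' → type int


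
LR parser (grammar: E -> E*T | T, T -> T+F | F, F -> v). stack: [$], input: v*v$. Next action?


no handle on stack; shift 'v'
Action: shift


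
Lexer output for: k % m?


Scan left to right, longest-match per lexeme
Tokens: ID(k), OP(%), ID(m)


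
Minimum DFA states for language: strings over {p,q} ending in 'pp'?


Track the longest suffix of input matching a prefix of 'pp': 3 classes (prefixes of length 0..2)
Minimal DFA: 3 states


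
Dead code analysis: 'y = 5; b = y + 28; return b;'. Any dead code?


y is read by b's definition; b is returned
No dead code


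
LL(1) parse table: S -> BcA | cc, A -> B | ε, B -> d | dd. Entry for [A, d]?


For [A, d]: 'd' ∈ FIRST(B)
Entry: A -> B


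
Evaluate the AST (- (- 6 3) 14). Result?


Evaluate inner: (- 6 3) = 3
Evaluate root: (- 3 14) = -11
Result: -11


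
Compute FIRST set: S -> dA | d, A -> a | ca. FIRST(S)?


Per alternative of S: FIRST(dA) = {d}; FIRST(d) = {d}
FIRST(S) = {d}


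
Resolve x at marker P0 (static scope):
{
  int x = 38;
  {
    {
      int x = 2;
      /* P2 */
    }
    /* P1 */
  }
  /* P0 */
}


x declared in the same block as P0
x = 38


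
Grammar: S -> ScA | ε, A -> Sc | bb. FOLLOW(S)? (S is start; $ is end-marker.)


$ ∈ FOLLOW(S). For each A -> αBβ: add FIRST(β)\{ε} to FOLLOW(B); if β nullable, add FOLLOW(A).
FOLLOW(S) = {$, c}


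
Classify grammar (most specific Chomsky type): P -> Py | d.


Left-linear: every RHS is a terminal or one nonterminal followed by a terminal
Classification: Type 3 (Regular)


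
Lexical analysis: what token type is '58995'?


Pattern: digits only
Type: INTEGER_LITERAL


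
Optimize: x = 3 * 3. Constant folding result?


3 * 3 = 9 at compile time
Optimized: x = 9


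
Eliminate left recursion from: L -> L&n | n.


Left-recursive alternatives: L&n; non-recursive: n
Introduce L': L -> nL', L' -> &nL' | ε


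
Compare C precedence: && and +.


'+' is additive (level 9); '&&' is logical AND (level 2)
Higher level binds tighter
'+' has higher precedence than '&&'


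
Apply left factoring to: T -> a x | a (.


Common prefix: 'a'
Factored: T -> a T', T' -> x | (


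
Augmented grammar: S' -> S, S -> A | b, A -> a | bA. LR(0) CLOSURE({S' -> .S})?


Start: S' -> .S
For each item with dot before a nonterminal B, add B -> .γ for every B-production
Closure: [S' -> .S, S -> .A, S -> .b, A -> .a, A -> .bA]


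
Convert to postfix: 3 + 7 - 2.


Left to right (same or higher precedence on left)
Postfix: 3 7 + 2 -


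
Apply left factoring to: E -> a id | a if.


Common prefix: 'a'
Factored: E -> a E', E' -> id | if


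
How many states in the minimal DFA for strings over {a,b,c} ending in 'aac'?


Track the longest suffix of input matching a prefix of 'aac': 4 classes (prefixes of length 0..3)
Minimal DFA: 4 states


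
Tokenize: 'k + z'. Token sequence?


Scan left to right, longest-match per lexeme
Tokens: ID(k), OP(+), ID(z)


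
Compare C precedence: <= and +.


'+' is additive (level 9); '<=' is relational (level 7)
Higher level binds tighter
'+' has higher precedence than '<='


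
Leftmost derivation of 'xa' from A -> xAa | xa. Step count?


Derivation: A => xa
Steps: 1


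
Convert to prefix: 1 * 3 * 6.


left-to-right (same/higher precedence on left): tree is (* (* 1 3) 6)
Prefix: * * 1 3 6


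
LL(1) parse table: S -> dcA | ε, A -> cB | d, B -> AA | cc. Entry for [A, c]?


For [A, c]: 'c' ∈ FIRST(cB)
Entry: A -> cB


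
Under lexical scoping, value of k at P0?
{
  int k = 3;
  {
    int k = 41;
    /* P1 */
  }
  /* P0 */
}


k declared in the same block as P0
k = 3


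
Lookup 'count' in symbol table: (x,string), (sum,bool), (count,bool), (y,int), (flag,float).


Lookup 'count' → type bool


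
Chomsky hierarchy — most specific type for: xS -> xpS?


LHS has context (more than one symbol) and |LHS| ≤ |RHS|
Classification: Type 1 (Context-Sensitive)


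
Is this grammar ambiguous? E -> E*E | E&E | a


'a*a&a' has two parse trees (no precedence encoded between * and &)
Ambiguous


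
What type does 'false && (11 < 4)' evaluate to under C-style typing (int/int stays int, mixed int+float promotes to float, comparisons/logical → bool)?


Operand types: bool && bool
Rule: logical operators take bool operands and yield bool
Result type: bool


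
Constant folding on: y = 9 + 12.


9 + 12 = 21 at compile time
Optimized: y = 21


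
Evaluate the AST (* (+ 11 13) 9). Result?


Evaluate inner: (+ 11 13) = 24
Evaluate root: (* 24 9) = 216
Result: 216


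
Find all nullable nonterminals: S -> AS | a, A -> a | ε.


A nonterminal is nullable iff some alternative derives ε (directly, or every symbol in it is nullable)
Nullable: {A}


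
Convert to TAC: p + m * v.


Break into single-operator statements:
t1 = m * v
t2 = p + t1


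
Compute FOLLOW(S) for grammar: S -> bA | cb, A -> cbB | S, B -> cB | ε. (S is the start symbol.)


$ ∈ FOLLOW(S). For each A -> αBβ: add FIRST(β)\{ε} to FOLLOW(B); if β nullable, add FOLLOW(A).
FOLLOW(S) = {$}


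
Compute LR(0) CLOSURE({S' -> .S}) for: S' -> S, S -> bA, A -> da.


Start: S' -> .S
For each item with dot before a nonterminal B, add B -> .γ for every B-production
Closure: [S' -> .S, S -> .bA]


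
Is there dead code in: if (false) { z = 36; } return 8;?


condition is constant false, so the whole block is unreachable
Dead: 'if (false) { z = 36; }'


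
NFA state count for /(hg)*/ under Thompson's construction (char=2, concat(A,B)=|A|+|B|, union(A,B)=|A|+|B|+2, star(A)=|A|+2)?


Syntax tree has 2 char leaf(s), 0 union(s), 1 star(s)
chars contribute 2×2 = 4; each union adds +2; each star adds +2
Total: 4 + 0 + 2 = 6 states


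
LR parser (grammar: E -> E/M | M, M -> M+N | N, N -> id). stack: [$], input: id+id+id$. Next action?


no handle on stack; shift 'id'
Action: shift


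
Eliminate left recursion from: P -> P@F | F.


Left-recursive alternatives: P@F; non-recursive: F
Introduce P': P -> FP', P' -> @FP' | ε


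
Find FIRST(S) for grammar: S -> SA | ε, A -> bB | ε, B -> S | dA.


Per alternative of S: FIRST(SA) = {b, ε}; FIRST(ε) = {ε}
FIRST(S) = {b, ε}


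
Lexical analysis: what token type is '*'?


Pattern: operator symbol
Type: OPERATOR


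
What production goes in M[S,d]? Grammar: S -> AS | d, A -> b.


For [S, d]: 'd' ∈ FIRST(d)
Entry: S -> d


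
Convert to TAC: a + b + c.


Break into single-operator statements:
t1 = a + b
t2 = t1 + c


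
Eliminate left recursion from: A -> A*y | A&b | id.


Left-recursive alternatives: A*y, A&b; non-recursive: id
Introduce A': A -> idA', A' -> *yA' | &bA' | ε


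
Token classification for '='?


Pattern: operator symbol
Type: OPERATOR


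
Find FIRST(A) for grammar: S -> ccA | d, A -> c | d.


Per alternative of A: FIRST(c) = {c}; FIRST(d) = {d}
FIRST(A) = {c, d}


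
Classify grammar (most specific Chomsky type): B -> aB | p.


Right-linear: every RHS is a terminal or a terminal followed by one nonterminal
Classification: Type 3 (Regular)


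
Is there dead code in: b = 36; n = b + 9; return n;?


b is read by n's definition; n is returned
No dead code


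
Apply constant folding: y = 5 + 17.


5 + 17 = 22 at compile time
Optimized: y = 22


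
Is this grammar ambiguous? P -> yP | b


right-linear, alternatives start with distinct terminals 'y' vs 'b': unique leftmost derivation
Unambiguous


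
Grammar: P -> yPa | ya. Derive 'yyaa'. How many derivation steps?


Derivation: P => yPa => yyaa
Steps: 2


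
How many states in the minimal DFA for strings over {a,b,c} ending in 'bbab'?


Track the longest suffix of input matching a prefix of 'bbab': 5 classes (prefixes of length 0..4)
Minimal DFA: 5 states


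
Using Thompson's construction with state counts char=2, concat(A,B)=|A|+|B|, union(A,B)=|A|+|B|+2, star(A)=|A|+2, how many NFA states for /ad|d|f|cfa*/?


Syntax tree has 7 char leaf(s), 3 union(s), 1 star(s)
chars contribute 7×2 = 14; each union adds +2; each star adds +2
Total: 14 + 6 + 2 = 22 states


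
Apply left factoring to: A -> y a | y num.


Common prefix: 'y'
Factored: A -> y A', A' -> a | num


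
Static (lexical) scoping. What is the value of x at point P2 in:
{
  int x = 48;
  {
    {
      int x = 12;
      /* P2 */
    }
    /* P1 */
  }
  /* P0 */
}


x declared in the same block as P2
x = 12


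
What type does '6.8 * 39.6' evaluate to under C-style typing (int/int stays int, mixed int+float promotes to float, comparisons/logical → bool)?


Operand types: float * float
Rule: mixed int/float promotes to float; int/int stays int
Result type: float


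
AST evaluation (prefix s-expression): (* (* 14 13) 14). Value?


Evaluate inner: (* 14 13) = 182
Evaluate root: (* 182 14) = 2548
Result: 2548


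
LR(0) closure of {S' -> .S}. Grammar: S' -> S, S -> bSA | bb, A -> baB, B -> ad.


Start: S' -> .S
For each item with dot before a nonterminal B, add B -> .γ for every B-production
Closure: [S' -> .S, S -> .bSA, S -> .bb]


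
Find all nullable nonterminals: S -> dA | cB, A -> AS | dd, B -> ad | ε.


A nonterminal is nullable iff some alternative derives ε (directly, or every symbol in it is nullable)
Nullable: {B}


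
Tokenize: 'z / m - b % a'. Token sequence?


Scan left to right, longest-match per lexeme
Tokens: ID(z), OP(/), ID(m), OP(-), ID(b), OP(%), ID(a)


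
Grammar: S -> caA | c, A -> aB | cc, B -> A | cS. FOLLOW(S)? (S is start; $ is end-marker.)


$ ∈ FOLLOW(S). For each A -> αBβ: add FIRST(β)\{ε} to FOLLOW(B); if β nullable, add FOLLOW(A).
FOLLOW(S) = {$}


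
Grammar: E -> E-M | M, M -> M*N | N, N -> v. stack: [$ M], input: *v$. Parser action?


shift '*' to continue M -> M*N
Action: shift


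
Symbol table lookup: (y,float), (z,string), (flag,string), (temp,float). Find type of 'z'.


Lookup 'z' → type string


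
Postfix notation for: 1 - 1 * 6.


* has higher precedence, evaluate 1*6 first
Postfix: 1 1 6 * -


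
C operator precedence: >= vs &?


'>=' is relational (level 7); '&' is bitwise AND (level 5)
Higher level binds tighter
'>=' has higher precedence than '&'


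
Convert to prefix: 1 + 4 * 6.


'*' binds tighter: tree is (+ 1 (* 4 6))
Prefix: + 1 * 4 6


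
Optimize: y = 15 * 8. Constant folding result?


15 * 8 = 120 at compile time
Optimized: y = 120


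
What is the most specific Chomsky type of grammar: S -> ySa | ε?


Single nonterminal LHS, but y^n a^n is not regular
Classification: Type 2 (Context-Free)


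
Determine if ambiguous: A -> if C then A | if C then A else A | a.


dangling else: 'if C then if C then a else a' parses two ways
Ambiguous


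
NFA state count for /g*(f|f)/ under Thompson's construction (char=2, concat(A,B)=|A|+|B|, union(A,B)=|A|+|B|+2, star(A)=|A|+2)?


Syntax tree has 3 char leaf(s), 1 union(s), 1 star(s)
chars contribute 3×2 = 6; each union adds +2; each star adds +2
Total: 6 + 2 + 2 = 10 states


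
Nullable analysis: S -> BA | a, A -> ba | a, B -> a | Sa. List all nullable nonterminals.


A nonterminal is nullable iff some alternative derives ε (directly, or every symbol in it is nullable)
Nullable: {}


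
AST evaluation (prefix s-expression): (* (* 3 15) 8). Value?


Evaluate inner: (* 3 15) = 45
Evaluate root: (* 45 8) = 360
Result: 360


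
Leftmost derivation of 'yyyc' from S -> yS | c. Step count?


Derivation: S => yS => yyS => yyyS => yyyc
Steps: 4


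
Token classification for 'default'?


Pattern: reserved word
Type: KEYWORD


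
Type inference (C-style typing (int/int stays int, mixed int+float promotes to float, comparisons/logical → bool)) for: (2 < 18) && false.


Operand types: bool && bool
Rule: logical operators take bool operands and yield bool
Result type: bool


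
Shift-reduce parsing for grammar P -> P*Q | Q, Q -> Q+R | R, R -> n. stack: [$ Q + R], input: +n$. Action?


handle 'Q+R' on top
Action: reduce (Q -> Q+R)


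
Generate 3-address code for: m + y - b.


Break into single-operator statements:
t1 = m + y
t2 = t1 - b


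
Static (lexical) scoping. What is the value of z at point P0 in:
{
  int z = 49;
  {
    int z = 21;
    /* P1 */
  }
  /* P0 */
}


z declared in the same block as P0
z = 49


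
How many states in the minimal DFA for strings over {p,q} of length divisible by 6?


Track length mod 6: states 0..5, accept at 0
Minimal DFA: 6 states


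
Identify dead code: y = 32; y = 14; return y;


first assignment to y is overwritten before any read
Dead: 'y = 32'


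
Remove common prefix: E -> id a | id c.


Common prefix: 'id'
Factored: E -> id E', E' -> a | c


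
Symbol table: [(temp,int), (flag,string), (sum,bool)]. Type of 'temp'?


Lookup 'temp' → type int


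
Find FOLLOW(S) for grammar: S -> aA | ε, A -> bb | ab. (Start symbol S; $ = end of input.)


$ ∈ FOLLOW(S). For each A -> αBβ: add FIRST(β)\{ε} to FOLLOW(B); if β nullable, add FOLLOW(A).
FOLLOW(S) = {$}


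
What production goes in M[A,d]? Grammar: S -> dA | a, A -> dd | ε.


For [A, d]: 'd' ∈ FIRST(dd)
Entry: A -> dd


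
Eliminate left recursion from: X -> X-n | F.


Left-recursive alternatives: X-n; non-recursive: F
Introduce X': X -> FX', X' -> -nX' | ε


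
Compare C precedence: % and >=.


'%' is multiplicative (level 10); '>=' is relational (level 7)
Higher level binds tighter
'%' has higher precedence than '>='


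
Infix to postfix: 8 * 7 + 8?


Left to right (same or higher precedence on left)
Postfix: 8 7 * 8 +


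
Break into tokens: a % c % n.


Scan left to right, longest-match per lexeme
Tokens: ID(a), OP(%), ID(c), OP(%), ID(n)


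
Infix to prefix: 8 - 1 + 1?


left-to-right (same/higher precedence on left): tree is (+ (- 8 1) 1)
Prefix: + - 8 1 1


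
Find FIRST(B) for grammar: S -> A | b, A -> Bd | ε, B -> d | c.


Per alternative of B: FIRST(d) = {d}; FIRST(c) = {c}
FIRST(B) = {c, d}


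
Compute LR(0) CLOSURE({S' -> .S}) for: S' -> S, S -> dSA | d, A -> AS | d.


Start: S' -> .S
For each item with dot before a nonterminal B, add B -> .γ for every B-production
Closure: [S' -> .S, S -> .dSA, S -> .d]


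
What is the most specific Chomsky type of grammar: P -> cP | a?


Right-linear: every RHS is a terminal or a terminal followed by one nonterminal
Classification: Type 3 (Regular)


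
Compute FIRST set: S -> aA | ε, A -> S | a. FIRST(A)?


Per alternative of A: FIRST(S) = {a, ε}; FIRST(a) = {a}
FIRST(A) = {a, ε}


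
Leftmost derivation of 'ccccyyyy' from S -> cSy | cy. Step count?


Derivation: S => cSy => ccSyy => cccSyyy => ccccyyyy
Steps: 4


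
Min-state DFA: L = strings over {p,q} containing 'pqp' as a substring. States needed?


KMP-style automaton: 3 progress states + 1 absorbing accept = 4
Minimal DFA: 4 states


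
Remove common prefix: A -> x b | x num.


Common prefix: 'x'
Factored: A -> x A', A' -> b | num


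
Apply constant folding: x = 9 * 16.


9 * 16 = 144 at compile time
Optimized: x = 144


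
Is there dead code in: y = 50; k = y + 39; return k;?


y is read by k's definition; k is returned
No dead code


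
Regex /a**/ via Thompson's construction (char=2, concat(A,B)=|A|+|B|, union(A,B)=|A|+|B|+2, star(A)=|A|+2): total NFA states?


Syntax tree has 1 char leaf(s), 0 union(s), 2 star(s)
chars contribute 1×2 = 2; each union adds +2; each star adds +2
Total: 2 + 0 + 4 = 6 states


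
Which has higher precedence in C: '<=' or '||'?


'<=' is relational (level 7); '||' is logical OR (level 1)
Higher level binds tighter
'<=' has higher precedence than '||'


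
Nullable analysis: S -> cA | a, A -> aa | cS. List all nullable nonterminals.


A nonterminal is nullable iff some alternative derives ε (directly, or every symbol in it is nullable)
Nullable: {}
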